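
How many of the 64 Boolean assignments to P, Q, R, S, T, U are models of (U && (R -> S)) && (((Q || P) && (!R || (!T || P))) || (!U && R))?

Initial set: {((U && (R -> S)) && (((Q || P) && (!R || (!T || P))) || (!U && R)))}.
((U && (R -> S)) && (((Q || P) && (!R || (!T || P))) || (!U && R))): α-rule — add (U && (R -> S)), (((Q || P) && (!R || (!T || P))) || (!U && R)).
(U && (R -> S)): α-rule — add U, (R -> S).
(((Q || P) && (!R || (!T || P))) || (!U && R)): β-rule — branch into ((Q || P) && (!R || (!T || P)))  //  (!U && R).
  branch 1 (add ((Q || P) && (!R || (!T || P)))):
    ((Q || P) && (!R || (!T || P))): α-rule — add (Q || P), (!R || (!T || P)).
    (R -> S): β-rule — branch into !R  //  S.
      branch 1.1 (add !R):
        (Q || P): β-rule — branch into Q  //  P.
          branch 1.1.1 (add Q):
            (!R || (!T || P)): β-rule — branch into !R  //  (!T || P).
              branch 1.1.1.1 (add !R):
                ○ open, literals {Q=T, R=F, U=T}.
              branch 1.1.1.2 (add (!T || P)):
                (!T || P): β-rule — branch into !T  //  P.
                  branch 1.1.1.2.1 (add !T):
                    ○ open, literals {Q=T, R=F, T=F, U=T}.
                  branch 1.1.1.2.2 (add P):
                    ○ open, literals {P=T, Q=T, R=F, U=T}.
          branch 1.1.2 (add P):
            (!R || (!T || P)): β-rule — branch into !R  //  (!T || P).
              branch 1.1.2.1 (add !R):
                ○ open, literals {P=T, R=F, U=T}.
              branch 1.1.2.2 (add (!T || P)):
                (!T || P): β-rule — branch into !T  //  P.
                  branch 1.1.2.2.1 (add !T):
                    ○ open, literals {P=T, R=F, T=F, U=T}.
                  branch 1.1.2.2.2 (add P):
                    ○ open, literals {P=T, R=F, U=T}.
      branch 1.2 (add S):
        (Q || P): β-rule — branch into Q  //  P.
          branch 1.2.1 (add Q):
            (!R || (!T || P)): β-rule — branch into !R  //  (!T || P).
              branch 1.2.1.1 (add !R):
                ○ open, literals {Q=T, R=F, S=T, U=T}.
              branch 1.2.1.2 (add (!T || P)):
                (!T || P): β-rule — branch into !T  //  P.
                  branch 1.2.1.2.1 (add !T):
                    ○ open, literals {Q=T, S=T, T=F, U=T}.
                  branch 1.2.1.2.2 (add P):
                    ○ open, literals {P=T, Q=T, S=T, U=T}.
          branch 1.2.2 (add P):
            (!R || (!T || P)): β-rule — branch into !R  //  (!T || P).
              branch 1.2.2.1 (add !R):
                ○ open, literals {P=T, R=F, S=T, U=T}.
              branch 1.2.2.2 (add (!T || P)):
                (!T || P): β-rule — branch into !T  //  P.
                  branch 1.2.2.2.1 (add !T):
                    ○ open, literals {P=T, S=T, T=F, U=T}.
                  branch 1.2.2.2.2 (add P):
                    ○ open, literals {P=T, S=T, U=T}.
  branch 2 (add (!U && R)):
    (!U && R): α-rule — add !U, R.
    × closes — contains both U and !U.
1 branch closed, 12 open.
Each open branch fixes some atoms; the unmentioned ones are free. Counting distinct full assignments: branch {Q=T, R=F, U=T} (P, S, T) contributes 8 new; branch {Q=T, R=F, T=F, U=T} (P, S) contributes 0 new; branch {P=T, Q=T, R=F, U=T} (S, T) contributes 0 new; branch {P=T, R=F, U=T} (Q, S, T) contributes 4 new; branch {P=T, R=F, T=F, U=T} (Q, S) contributes 0 new; branch {P=T, R=F, U=T} (Q, S, T) contributes 0 new; branch {Q=T, R=F, S=T, U=T} (P, T) contributes 0 new; branch {Q=T, S=T, T=F, U=T} (P, R) contributes 2 new; branch {P=T, Q=T, S=T, U=T} (R, T) contributes 1 new; branch {P=T, R=F, S=T, U=T} (Q, T) contributes 0 new; branch {P=T, S=T, T=F, U=T} (Q, R) contributes 1 new; branch {P=T, S=T, U=T} (Q, R, T) contributes 1 new. Total: 17.

17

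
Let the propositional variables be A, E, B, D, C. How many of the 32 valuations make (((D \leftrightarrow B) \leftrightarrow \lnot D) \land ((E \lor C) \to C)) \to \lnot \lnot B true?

Initial set: {T ((((D \leftrightarrow B) \leftrightarrow \lnot D) \land ((E \lor C) \to C)) \to \lnot \lnot B)}.
T ((((D \leftrightarrow B) \leftrightarrow \lnot D) \land ((E \lor C) \to C)) \to \lnot \lnot B): β-rule — branch into F (((D \leftrightarrow B) \leftrightarrow \lnot D) \land ((E \lor C) \to C))  //  T \lnot \lnot B.
  branch 1 (add F (((D \leftrightarrow B) \leftrightarrow \lnot D) \land ((E \lor C) \to C))):
    F (((D \leftrightarrow B) \leftrightarrow \lnot D) \land ((E \lor C) \to C)): β-rule — branch into F ((D \leftrightarrow B) \leftrightarrow \lnot D)  //  F ((E \lor C) \to C).
      branch 1.1 (add F ((D \leftrightarrow B) \leftrightarrow \lnot D)):
        F ((D \leftrightarrow B) \leftrightarrow \lnot D): β-rule — branch into T (D \leftrightarrow B), F \lnot D  //  F (D \leftrightarrow B), T \lnot D.
          branch 1.1.1 (add T (D \leftrightarrow B), F \lnot D):
            T (D \leftrightarrow B): β-rule — branch into T D, T B  //  F D, F B.
              branch 1.1.1.1 (add T D, T B):
                ○ open, literals {B=true, D=true}.
              branch 1.1.1.2 (add F D, F B):
                × closes — contains both D and \lnot D.
          branch 1.1.2 (add F (D \leftrightarrow B), T \lnot D):
            F (D \leftrightarrow B): β-rule — branch into T D, F B  //  F D, T B.
              branch 1.1.2.1 (add T D, F B):
                × closes — contains both D and \lnot D.
              branch 1.1.2.2 (add F D, T B):
                ○ open, literals {B=true, D=false}.
      branch 1.2 (add F ((E \lor C) \to C)):
        F ((E \lor C) \to C): α-rule — add T (E \lor C), F C.
        T (E \lor C): β-rule — branch into T E  //  T C.
          branch 1.2.1 (add T E):
            ○ open, literals {C=false, E=true}.
          branch 1.2.2 (add T C):
            × closes — contains both C and \lnot C.
  branch 2 (add T \lnot \lnot B):
    T \lnot \lnot B: drop double negation, giving T B.
    ○ open, literals {B=true}.
3 branches closed, 4 open.
Each open branch fixes some atoms; the unmentioned ones are free. Counting distinct full assignments: branch {B=true, D=true} (A, E, C) contributes 8 new; branch {B=true, D=false} (A, E, C) contributes 8 new; branch {C=false, E=true} (A, B, D) contributes 4 new; branch {B=true} (A, E, D, C) contributes 0 new. Total: 20.

20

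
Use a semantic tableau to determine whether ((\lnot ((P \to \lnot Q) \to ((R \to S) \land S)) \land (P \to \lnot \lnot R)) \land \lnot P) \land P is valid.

Assume the negation and expand:
Initial set: {\lnot (((\lnot ((P \to \lnot Q) \to ((R \to S) \land S)) \land (P \to \lnot \lnot R)) \land \lnot P) \land P)}.
\lnot (((\lnot ((P \to \lnot Q) \to ((R \to S) \land S)) \land (P \to \lnot \lnot R)) \land \lnot P) \land P): β-rule — branch into \lnot ((\lnot ((P \to \lnot Q) \to ((R \to S) \land S)) \land (P \to \lnot \lnot R)) \land \lnot P)  //  \lnot P.
  branch 1 (add \lnot ((\lnot ((P \to \lnot Q) \to ((R \to S) \land S)) \land (P \to \lnot \lnot R)) \land \lnot P)):
    \lnot ((\lnot ((P \to \lnot Q) \to ((R \to S) \land S)) \land (P \to \lnot \lnot R)) \land \lnot P): β-rule — branch into \lnot (\lnot ((P \to \lnot Q) \to ((R \to S) \land S)) \land (P \to \lnot \lnot R))  //  \lnot \lnot P.
      branch 1.1 (add \lnot (\lnot ((P \to \lnot Q) \to ((R \to S) \land S)) \land (P \to \lnot \lnot R))):
        \lnot (\lnot ((P \to \lnot Q) \to ((R \to S) \land S)) \land (P \to \lnot \lnot R)): β-rule — branch into \lnot \lnot ((P \to \lnot Q) \to ((R \to S) \land S))  //  \lnot (P \to \lnot \lnot R).
          branch 1.1.1 (add \lnot \lnot ((P \to \lnot Q) \to ((R \to S) \land S))):
            \lnot \lnot ((P \to \lnot Q) \to ((R \to S) \land S)): β-rule — branch into \lnot (P \to \lnot Q)  //  ((R \to S) \land S).
              branch 1.1.1.1 (add \lnot (P \to \lnot Q)):
                \lnot (P \to \lnot Q): α-rule — add P, \lnot \lnot Q.
                ○ open, literals {P=1, Q=1}.
              branch 1.1.1.2 (add ((R \to S) \land S)):
                ((R \to S) \land S): α-rule — add (R \to S), S.
                (R \to S): β-rule — branch into \lnot R  //  S.
                  branch 1.1.1.2.1 (add \lnot R):
                    ○ open, literals {R=0, S=1}.
                  branch 1.1.1.2.2 (add S):
                    ○ open, literals {S=1}.
          branch 1.1.2 (add \lnot (P \to \lnot \lnot R)):
            \lnot (P \to \lnot \lnot R): α-rule — add P, \lnot \lnot \lnot R.
            \lnot \lnot \lnot R: drop double negation, giving \lnot R.
            ○ open, literals {P=1, R=0}.
      branch 1.2 (add \lnot \lnot P):
        ○ open, literals {P=1}.
  branch 2 (add \lnot P):
    ○ open, literals {P=0}.
0 branches closed, 6 open.
An open branch gives a countermodel: P=1, Q=1 (unmentioned atoms arbitrary); under it the original formula is false.

Not valid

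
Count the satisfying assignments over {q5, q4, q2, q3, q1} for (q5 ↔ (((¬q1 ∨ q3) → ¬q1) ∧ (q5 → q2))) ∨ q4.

21

Initial set: {((q5 ↔ (((¬q1 ∨ q3) → ¬q1) ∧ (q5 → q2))) ∨ q4)}.
((q5 ↔ (((¬q1 ∨ q3) → ¬q1) ∧ (q5 → q2))) ∨ q4): β-rule — branch into (q5 ↔ (((¬q1 ∨ q3) → ¬q1) ∧ (q5 → q2)))  //  q4.
  branch 1 (add (q5 ↔ (((¬q1 ∨ q3) → ¬q1) ∧ (q5 → q2)))):
    (q5 ↔ (((¬q1 ∨ q3) → ¬q1) ∧ (q5 → q2))): β-rule — branch into q5, (((¬q1 ∨ q3) → ¬q1) ∧ (q5 → q2))  //  ¬q5, ¬(((¬q1 ∨ q3) → ¬q1) ∧ (q5 → q2)).
      branch 1.1 (add q5, (((¬q1 ∨ q3) → ¬q1) ∧ (q5 → q2))):
        (((¬q1 ∨ q3) → ¬q1) ∧ (q5 → q2)): α-rule — add ((¬q1 ∨ q3) → ¬q1), (q5 → q2).
        ((¬q1 ∨ q3) → ¬q1): β-rule — branch into ¬(¬q1 ∨ q3)  //  ¬q1.
          branch 1.1.1 (add ¬(¬q1 ∨ q3)):
            ¬(¬q1 ∨ q3): α-rule — add ¬¬q1, ¬q3.
            (q5 → q2): β-rule — branch into ¬q5  //  q2.
              branch 1.1.1.1 (add ¬q5):
                × closes — contains both q5 and ¬q5.
              branch 1.1.1.2 (add q2):
                ○ open, literals {q1=true, q2=true, q3=false, q5=true}.
          branch 1.1.2 (add ¬q1):
            (q5 → q2): β-rule — branch into ¬q5  //  q2.
              branch 1.1.2.1 (add ¬q5):
                × closes — contains both q5 and ¬q5.
              branch 1.1.2.2 (add q2):
                ○ open, literals {q1=false, q2=true, q5=true}.
      branch 1.2 (add ¬q5, ¬(((¬q1 ∨ q3) → ¬q1) ∧ (q5 → q2))):
        ¬(((¬q1 ∨ q3) → ¬q1) ∧ (q5 → q2)): β-rule — branch into ¬((¬q1 ∨ q3) → ¬q1)  //  ¬(q5 → q2).
          branch 1.2.1 (add ¬((¬q1 ∨ q3) → ¬q1)):
            ¬((¬q1 ∨ q3) → ¬q1): α-rule — add (¬q1 ∨ q3), ¬¬q1.
            (¬q1 ∨ q3): β-rule — branch into ¬q1  //  q3.
              branch 1.2.1.1 (add ¬q1):
                × closes — contains both q1 and ¬q1.
              branch 1.2.1.2 (add q3):
                ○ open, literals {q1=true, q3=true, q5=false}.
          branch 1.2.2 (add ¬(q5 → q2)):
            ¬(q5 → q2): α-rule — add q5, ¬q2.
            × closes — contains both q5 and ¬q5.
  branch 2 (add q4):
    ○ open, literals {q4=true}.
4 branches closed, 4 open.
Each open branch fixes some atoms; the unmentioned ones are free. Counting distinct full assignments: branch {q1=true, q2=true, q3=false, q5=true} (q4) contributes 2 new; branch {q1=false, q2=true, q5=true} (q4, q3) contributes 4 new; branch {q1=true, q3=true, q5=false} (q4, q2) contributes 4 new; branch {q4=true} (q5, q2, q3, q1) contributes 11 new. Total: 21.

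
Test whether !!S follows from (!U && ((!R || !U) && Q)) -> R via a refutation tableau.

No

Initial set: {((!U && ((!R || !U) && Q)) -> R); !!!S}.
!!!S: drop double negation, giving !S.
((!U && ((!R || !U) && Q)) -> R): β-rule — branch into !(!U && ((!R || !U) && Q))  //  R.
  branch 1 (add !(!U && ((!R || !U) && Q))):
    !(!U && ((!R || !U) && Q)): β-rule — branch into !!U  //  !((!R || !U) && Q).
      branch 1.1 (add !!U):
        ○ open, literals {S=false, U=true}.
      branch 1.2 (add !((!R || !U) && Q)):
        !((!R || !U) && Q): β-rule — branch into !(!R || !U)  //  !Q.
          branch 1.2.1 (add !(!R || !U)):
            !(!R || !U): α-rule — add !!R, !!U.
            ○ open, literals {R=true, S=false, U=true}.
          branch 1.2.2 (add !Q):
            ○ open, literals {Q=false, S=false}.
  branch 2 (add R):
    ○ open, literals {R=true, S=false}.
0 branches closed, 4 open.
An open branch gives a countermodel: S=false, U=true (unmentioned atoms arbitrary); the premises hold there but the conclusion fails.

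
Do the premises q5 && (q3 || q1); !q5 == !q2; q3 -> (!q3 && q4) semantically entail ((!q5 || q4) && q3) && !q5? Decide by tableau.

Initial set: {(q5 && (q3 || q1)); (!q5 == !q2); (q3 -> (!q3 && q4)); !(((!q5 || q4) && q3) && !q5)}.
(q5 && (q3 || q1)): α-rule — add q5, (q3 || q1).
(!q5 == !q2): β-rule — branch into !q5, !q2  //  !!q5, !!q2.
  branch 1 (add !q5, !q2):
    × closes — contains both q5 and !q5.
  branch 2 (add !!q5, !!q2):
    (q3 -> (!q3 && q4)): β-rule — branch into !q3  //  (!q3 && q4).
      branch 2.1 (add !q3):
        !(((!q5 || q4) && q3) && !q5): β-rule — branch into !((!q5 || q4) && q3)  //  !!q5.
          branch 2.1.1 (add !((!q5 || q4) && q3)):
            (q3 || q1): β-rule — branch into q3  //  q1.
              branch 2.1.1.1 (add q3):
                × closes — contains both q3 and !q3.
              branch 2.1.1.2 (add q1):
                !((!q5 || q4) && q3): β-rule — branch into !(!q5 || q4)  //  !q3.
                  branch 2.1.1.2.1 (add !(!q5 || q4)):
                    !(!q5 || q4): α-rule — add !!q5, !q4.
                    ○ open, literals {q1=T, q2=T, q3=F, q4=F, q5=T}.
                  branch 2.1.1.2.2 (add !q3):
                    ○ open, literals {q1=T, q2=T, q3=F, q5=T}.
          branch 2.1.2 (add !!q5):
            (q3 || q1): β-rule — branch into q3  //  q1.
              branch 2.1.2.1 (add q3):
                × closes — contains both q3 and !q3.
              branch 2.1.2.2 (add q1):
                ○ open, literals {q1=T, q2=T, q3=F, q5=T}.
      branch 2.2 (add (!q3 && q4)):
        (!q3 && q4): α-rule — add !q3, q4.
        !(((!q5 || q4) && q3) && !q5): β-rule — branch into !((!q5 || q4) && q3)  //  !!q5.
          branch 2.2.1 (add !((!q5 || q4) && q3)):
            (q3 || q1): β-rule — branch into q3  //  q1.
              branch 2.2.1.1 (add q3):
                × closes — contains both q3 and !q3.
              branch 2.2.1.2 (add q1):
                !((!q5 || q4) && q3): β-rule — branch into !(!q5 || q4)  //  !q3.
                  branch 2.2.1.2.1 (add !(!q5 || q4)):
                    !(!q5 || q4): α-rule — add !!q5, !q4.
                    × closes — contains both q4 and !q4.
                  branch 2.2.1.2.2 (add !q3):
                    ○ open, literals {q1=T, q2=T, q3=F, q4=T, q5=T}.
          branch 2.2.2 (add !!q5):
            (q3 || q1): β-rule — branch into q3  //  q1.
              branch 2.2.2.1 (add q3):
                × closes — contains both q3 and !q3.
              branch 2.2.2.2 (add q1):
                ○ open, literals {q1=T, q2=T, q3=F, q4=T, q5=T}.
6 branches closed, 5 open.
An open branch gives a countermodel: q1=T, q2=T, q3=F, q4=F, q5=T (unmentioned atoms arbitrary); the premises hold there but the conclusion fails.

No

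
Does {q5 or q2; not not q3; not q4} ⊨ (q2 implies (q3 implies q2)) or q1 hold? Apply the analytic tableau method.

Initial set: {(q5 or q2); not not q3; not q4; not ((q2 implies (q3 implies q2)) or q1)}.
not not q3: drop double negation, giving q3.
not ((q2 implies (q3 implies q2)) or q1): α-rule — add not (q2 implies (q3 implies q2)), not q1.
not (q2 implies (q3 implies q2)): α-rule — add q2, not (q3 implies q2).
not (q3 implies q2): α-rule — add q3, not q2.
× closes — contains both q2 and not q2.
All 1 branch closes.
Every branch closed, so the premises entail the conclusion.

Yes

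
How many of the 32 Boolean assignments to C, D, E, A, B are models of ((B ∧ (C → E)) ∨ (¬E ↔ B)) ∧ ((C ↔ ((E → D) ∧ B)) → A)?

Initial set: {(((B ∧ (C → E)) ∨ (¬E ↔ B)) ∧ ((C ↔ ((E → D) ∧ B)) → A))}.
(((B ∧ (C → E)) ∨ (¬E ↔ B)) ∧ ((C ↔ ((E → D) ∧ B)) → A)): α-rule — add ((B ∧ (C → E)) ∨ (¬E ↔ B)), ((C ↔ ((E → D) ∧ B)) → A).
((B ∧ (C → E)) ∨ (¬E ↔ B)): β-rule — branch into (B ∧ (C → E))  //  (¬E ↔ B).
  branch 1 (add (B ∧ (C → E))):
    (B ∧ (C → E)): α-rule — add B, (C → E).
    ((C ↔ ((E → D) ∧ B)) → A): β-rule — branch into ¬(C ↔ ((E → D) ∧ B))  //  A.
      branch 1.1 (add ¬(C ↔ ((E → D) ∧ B))):
        (C → E): β-rule — branch into ¬C  //  E.
          branch 1.1.1 (add ¬C):
            ¬(C ↔ ((E → D) ∧ B)): β-rule — branch into C, ¬((E → D) ∧ B)  //  ¬C, ((E → D) ∧ B).
              branch 1.1.1.1 (add C, ¬((E → D) ∧ B)):
                × closes — contains both C and ¬C.
              branch 1.1.1.2 (add ¬C, ((E → D) ∧ B)):
                ((E → D) ∧ B): α-rule — add (E → D), B.
                (E → D): β-rule — branch into ¬E  //  D.
                  branch 1.1.1.2.1 (add ¬E):
                    ○ open, literals {B=1, C=0, E=0}.
                  branch 1.1.1.2.2 (add D):
                    ○ open, literals {B=1, C=0, D=1}.
          branch 1.1.2 (add E):
            ¬(C ↔ ((E → D) ∧ B)): β-rule — branch into C, ¬((E → D) ∧ B)  //  ¬C, ((E → D) ∧ B).
              branch 1.1.2.1 (add C, ¬((E → D) ∧ B)):
                ¬((E → D) ∧ B): β-rule — branch into ¬(E → D)  //  ¬B.
                  branch 1.1.2.1.1 (add ¬(E → D)):
                    ¬(E → D): α-rule — add E, ¬D.
                    ○ open, literals {B=1, C=1, D=0, E=1}.
                  branch 1.1.2.1.2 (add ¬B):
                    × closes — contains both B and ¬B.
              branch 1.1.2.2 (add ¬C, ((E → D) ∧ B)):
                ((E → D) ∧ B): α-rule — add (E → D), B.
                (E → D): β-rule — branch into ¬E  //  D.
                  branch 1.1.2.2.1 (add ¬E):
                    × closes — contains both E and ¬E.
                  branch 1.1.2.2.2 (add D):
                    ○ open, literals {B=1, C=0, D=1, E=1}.
      branch 1.2 (add A):
        (C → E): β-rule — branch into ¬C  //  E.
          branch 1.2.1 (add ¬C):
            ○ open, literals {A=1, B=1, C=0}.
          branch 1.2.2 (add E):
            ○ open, literals {A=1, B=1, E=1}.
  branch 2 (add (¬E ↔ B)):
    ((C ↔ ((E → D) ∧ B)) → A): β-rule — branch into ¬(C ↔ ((E → D) ∧ B))  //  A.
      branch 2.1 (add ¬(C ↔ ((E → D) ∧ B))):
        (¬E ↔ B): β-rule — branch into ¬E, B  //  ¬¬E, ¬B.
          branch 2.1.1 (add ¬E, B):
            ¬(C ↔ ((E → D) ∧ B)): β-rule — branch into C, ¬((E → D) ∧ B)  //  ¬C, ((E → D) ∧ B).
              branch 2.1.1.1 (add C, ¬((E → D) ∧ B)):
                ¬((E → D) ∧ B): β-rule — branch into ¬(E → D)  //  ¬B.
                  branch 2.1.1.1.1 (add ¬(E → D)):
                    ¬(E → D): α-rule — add E, ¬D.
                    × closes — contains both E and ¬E.
                  branch 2.1.1.1.2 (add ¬B):
                    × closes — contains both B and ¬B.
              branch 2.1.1.2 (add ¬C, ((E → D) ∧ B)):
                ((E → D) ∧ B): α-rule — add (E → D), B.
                (E → D): β-rule — branch into ¬E  //  D.
                  branch 2.1.1.2.1 (add ¬E):
                    ○ open, literals {B=1, C=0, E=0}.
                  branch 2.1.1.2.2 (add D):
                    ○ open, literals {B=1, C=0, D=1, E=0}.
          branch 2.1.2 (add ¬¬E, ¬B):
            ¬(C ↔ ((E → D) ∧ B)): β-rule — branch into C, ¬((E → D) ∧ B)  //  ¬C, ((E → D) ∧ B).
              branch 2.1.2.1 (add C, ¬((E → D) ∧ B)):
                ¬((E → D) ∧ B): β-rule — branch into ¬(E → D)  //  ¬B.
                  branch 2.1.2.1.1 (add ¬(E → D)):
                    ¬(E → D): α-rule — add E, ¬D.
                    ○ open, literals {B=0, C=1, D=0, E=1}.
                  branch 2.1.2.1.2 (add ¬B):
                    ○ open, literals {B=0, C=1, E=1}.
              branch 2.1.2.2 (add ¬C, ((E → D) ∧ B)):
                ((E → D) ∧ B): α-rule — add (E → D), B.
                × closes — contains both B and ¬B.
      branch 2.2 (add A):
        (¬E ↔ B): β-rule — branch into ¬E, B  //  ¬¬E, ¬B.
          branch 2.2.1 (add ¬E, B):
            ○ open, literals {A=1, B=1, E=0}.
          branch 2.2.2 (add ¬¬E, ¬B):
            ○ open, literals {A=1, B=0, E=1}.
6 branches closed, 12 open.
Each open branch fixes some atoms; the unmentioned ones are free. Counting distinct full assignments: branch {B=1, C=0, E=0} (D, A) contributes 4 new; branch {B=1, C=0, D=1} (E, A) contributes 2 new; branch {B=1, C=1, D=0, E=1} (A) contributes 2 new; branch {B=1, C=0, D=1, E=1} (A) contributes 0 new; branch {A=1, B=1, C=0} (D, E) contributes 1 new; branch {A=1, B=1, E=1} (C, D) contributes 1 new; branch {B=1, C=0, E=0} (D, A) contributes 0 new; branch {B=1, C=0, D=1, E=0} (A) contributes 0 new; branch {B=0, C=1, D=0, E=1} (A) contributes 2 new; branch {B=0, C=1, E=1} (D, A) contributes 2 new; branch {A=1, B=1, E=0} (C, D) contributes 2 new; branch {A=1, B=0, E=1} (C, D) contributes 2 new. Total: 18.

18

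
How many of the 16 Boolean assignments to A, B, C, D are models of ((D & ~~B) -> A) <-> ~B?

10

Initial set: {T (((D & ~~B) -> A) <-> ~B)}.
T (((D & ~~B) -> A) <-> ~B): β-rule — branch into T ((D & ~~B) -> A), T ~B  //  F ((D & ~~B) -> A), F ~B.
  branch 1 (add T ((D & ~~B) -> A), T ~B):
    T ((D & ~~B) -> A): β-rule — branch into F (D & ~~B)  //  T A.
      branch 1.1 (add F (D & ~~B)):
        F (D & ~~B): β-rule — branch into F D  //  F ~~B.
          branch 1.1.1 (add F D):
            ○ open, literals {B=false, D=false}.
          branch 1.1.2 (add F ~~B):
            F ~~B: drop double negation, giving F B.
            ○ open, literals {B=false}.
      branch 1.2 (add T A):
        ○ open, literals {A=true, B=false}.
  branch 2 (add F ((D & ~~B) -> A), F ~B):
    F ((D & ~~B) -> A): α-rule — add T (D & ~~B), F A.
    T (D & ~~B): α-rule — add T D, T ~~B.
    T ~~B: drop double negation, giving T B.
    ○ open, literals {A=false, B=true, D=true}.
0 branches closed, 4 open.
Each open branch fixes some atoms; the unmentioned ones are free. Counting distinct full assignments: branch {B=false, D=false} (A, C) contributes 4 new; branch {B=false} (A, C, D) contributes 4 new; branch {A=true, B=false} (C, D) contributes 0 new; branch {A=false, B=true, D=true} (C) contributes 2 new. Total: 10.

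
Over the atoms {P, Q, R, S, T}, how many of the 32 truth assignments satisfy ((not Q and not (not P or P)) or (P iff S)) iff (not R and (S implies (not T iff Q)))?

Initial set: {(((not Q and not (not P or P)) or (P iff S)) iff (not R and (S implies (not T iff Q))))}.
(((not Q and not (not P or P)) or (P iff S)) iff (not R and (S implies (not T iff Q)))): β-rule — branch into ((not Q and not (not P or P)) or (P iff S)), (not R and (S implies (not T iff Q)))  //  not ((not Q and not (not P or P)) or (P iff S)), not (not R and (S implies (not T iff Q))).
  branch 1 (add ((not Q and not (not P or P)) or (P iff S)), (not R and (S implies (not T iff Q)))):
    (not R and (S implies (not T iff Q))): α-rule — add not R, (S implies (not T iff Q)).
    ((not Q and not (not P or P)) or (P iff S)): β-rule — branch into (not Q and not (not P or P))  //  (P iff S).
      branch 1.1 (add (not Q and not (not P or P))):
        (not Q and not (not P or P)): α-rule — add not Q, not (not P or P).
        not (not P or P): α-rule — add not not P, not P.
        × closes — contains both P and not P.
      branch 1.2 (add (P iff S)):
        (S implies (not T iff Q)): β-rule — branch into not S  //  (not T iff Q).
          branch 1.2.1 (add not S):
            (P iff S): β-rule — branch into P, S  //  not P, not S.
              branch 1.2.1.1 (add P, S):
                × closes — contains both S and not S.
              branch 1.2.1.2 (add not P, not S):
                ○ open, literals {P=false, R=false, S=false}.
          branch 1.2.2 (add (not T iff Q)):
            (P iff S): β-rule — branch into P, S  //  not P, not S.
              branch 1.2.2.1 (add P, S):
                (not T iff Q): β-rule — branch into not T, Q  //  not not T, not Q.
                  branch 1.2.2.1.1 (add not T, Q):
                    ○ open, literals {P=true, Q=true, R=false, S=true, T=false}.
                  branch 1.2.2.1.2 (add not not T, not Q):
                    ○ open, literals {P=true, Q=false, R=false, S=true, T=true}.
              branch 1.2.2.2 (add not P, not S):
                (not T iff Q): β-rule — branch into not T, Q  //  not not T, not Q.
                  branch 1.2.2.2.1 (add not T, Q):
                    ○ open, literals {P=false, Q=true, R=false, S=false, T=false}.
                  branch 1.2.2.2.2 (add not not T, not Q):
                    ○ open, literals {P=false, Q=false, R=false, S=false, T=true}.
  branch 2 (add not ((not Q and not (not P or P)) or (P iff S)), not (not R and (S implies (not T iff Q)))):
    not ((not Q and not (not P or P)) or (P iff S)): α-rule — add not (not Q and not (not P or P)), not (P iff S).
    not (not R and (S implies (not T iff Q))): β-rule — branch into not not R  //  not (S implies (not T iff Q)).
      branch 2.1 (add not not R):
        not (not Q and not (not P or P)): β-rule — branch into not not Q  //  not not (not P or P).
          branch 2.1.1 (add not not Q):
            not (P iff S): β-rule — branch into P, not S  //  not P, S.
              branch 2.1.1.1 (add P, not S):
                ○ open, literals {P=true, Q=true, R=true, S=false}.
              branch 2.1.1.2 (add not P, S):
                ○ open, literals {P=false, Q=true, R=true, S=true}.
          branch 2.1.2 (add not not (not P or P)):
            not (P iff S): β-rule — branch into P, not S  //  not P, S.
              branch 2.1.2.1 (add P, not S):
                not not (not P or P): β-rule — branch into not P  //  P.
                  branch 2.1.2.1.1 (add not P):
                    × closes — contains both P and not P.
                  branch 2.1.2.1.2 (add P):
                    ○ open, literals {P=true, R=true, S=false}.
              branch 2.1.2.2 (add not P, S):
                not not (not P or P): β-rule — branch into not P  //  P.
                  branch 2.1.2.2.1 (add not P):
                    ○ open, literals {P=false, R=true, S=true}.
                  branch 2.1.2.2.2 (add P):
                    × closes — contains both P and not P.
      branch 2.2 (add not (S implies (not T iff Q))):
        not (S implies (not T iff Q)): α-rule — add S, not (not T iff Q).
        not (not Q and not (not P or P)): β-rule — branch into not not Q  //  not not (not P or P).
          branch 2.2.1 (add not not Q):
            not (P iff S): β-rule — branch into P, not S  //  not P, S.
              branch 2.2.1.1 (add P, not S):
                × closes — contains both S and not S.
              branch 2.2.1.2 (add not P, S):
                not (not T iff Q): β-rule — branch into not T, not Q  //  not not T, Q.
                  branch 2.2.1.2.1 (add not T, not Q):
                    × closes — contains both Q and not Q.
                  branch 2.2.1.2.2 (add not not T, Q):
                    ○ open, literals {P=false, Q=true, S=true, T=true}.
          branch 2.2.2 (add not not (not P or P)):
            not (P iff S): β-rule — branch into P, not S  //  not P, S.
              branch 2.2.2.1 (add P, not S):
                × closes — contains both S and not S.
              branch 2.2.2.2 (add not P, S):
                not (not T iff Q): β-rule — branch into not T, not Q  //  not not T, Q.
                  branch 2.2.2.2.1 (add not T, not Q):
                    not not (not P or P): β-rule — branch into not P  //  P.
                      branch 2.2.2.2.1.1 (add not P):
                        ○ open, literals {P=false, Q=false, S=true, T=false}.
                      branch 2.2.2.2.1.2 (add P):
                        × closes — contains both P and not P.
                  branch 2.2.2.2.2 (add not not T, Q):
                    not not (not P or P): β-rule — branch into not P  //  P.
                      branch 2.2.2.2.2.1 (add not P):
                        ○ open, literals {P=false, Q=true, S=true, T=true}.
                      branch 2.2.2.2.2.2 (add P):
                        × closes — contains both P and not P.
9 branches closed, 12 open.
Each open branch fixes some atoms; the unmentioned ones are free. Counting distinct full assignments: branch {P=false, R=false, S=false} (Q, T) contributes 4 new; branch {P=true, Q=true, R=false, S=true, T=false} (none free) contributes 1 new; branch {P=true, Q=false, R=false, S=true, T=true} (none free) contributes 1 new; branch {P=false, Q=true, R=false, S=false, T=false} (none free) contributes 0 new; branch {P=false, Q=false, R=false, S=false, T=true} (none free) contributes 0 new; branch {P=true, Q=true, R=true, S=false} (T) contributes 2 new; branch {P=false, Q=true, R=true, S=true} (T) contributes 2 new; branch {P=true, R=true, S=false} (Q, T) contributes 2 new; branch {P=false, R=true, S=true} (Q, T) contributes 2 new; branch {P=false, Q=true, S=true, T=true} (R) contributes 1 new; branch {P=false, Q=false, S=true, T=false} (R) contributes 1 new; branch {P=false, Q=true, S=true, T=true} (R) contributes 0 new. Total: 16.

16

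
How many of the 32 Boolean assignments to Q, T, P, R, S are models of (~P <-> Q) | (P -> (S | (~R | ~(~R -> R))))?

Initial set: {T ((~P <-> Q) | (P -> (S | (~R | ~(~R -> R)))))}.
T ((~P <-> Q) | (P -> (S | (~R | ~(~R -> R))))): β-rule — branch into T (~P <-> Q)  //  T (P -> (S | (~R | ~(~R -> R)))).
  branch 1 (add T (~P <-> Q)):
    T (~P <-> Q): β-rule — branch into T ~P, T Q  //  F ~P, F Q.
      branch 1.1 (add T ~P, T Q):
        ○ open, literals {P=false, Q=true}.
      branch 1.2 (add F ~P, F Q):
        ○ open, literals {P=true, Q=false}.
  branch 2 (add T (P -> (S | (~R | ~(~R -> R))))):
    T (P -> (S | (~R | ~(~R -> R)))): β-rule — branch into F P  //  T (S | (~R | ~(~R -> R))).
      branch 2.1 (add F P):
        ○ open, literals {P=false}.
      branch 2.2 (add T (S | (~R | ~(~R -> R)))):
        T (S | (~R | ~(~R -> R))): β-rule — branch into T S  //  T (~R | ~(~R -> R)).
          branch 2.2.1 (add T S):
            ○ open, literals {S=true}.
          branch 2.2.2 (add T (~R | ~(~R -> R))):
            T (~R | ~(~R -> R)): β-rule — branch into T ~R  //  T ~(~R -> R).
              branch 2.2.2.1 (add T ~R):
                ○ open, literals {R=false}.
              branch 2.2.2.2 (add T ~(~R -> R)):
                T ~(~R -> R): α-rule — add T ~R, F R.
                ○ open, literals {R=false}.
0 branches closed, 6 open.
Each open branch fixes some atoms; the unmentioned ones are free. Counting distinct full assignments: branch {P=false, Q=true} (T, R, S) contributes 8 new; branch {P=true, Q=false} (T, R, S) contributes 8 new; branch {P=false} (Q, T, R, S) contributes 8 new; branch {S=true} (Q, T, P, R) contributes 4 new; branch {R=false} (Q, T, P, S) contributes 2 new; branch {R=false} (Q, T, P, S) contributes 0 new. Total: 30.

30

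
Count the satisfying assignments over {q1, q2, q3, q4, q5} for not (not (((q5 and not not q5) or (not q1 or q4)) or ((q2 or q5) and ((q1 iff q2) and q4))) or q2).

Initial set: {T not (not (((q5 and not not q5) or (not q1 or q4)) or ((q2 or q5) and ((q1 iff q2) and q4))) or q2)}.
T not (not (((q5 and not not q5) or (not q1 or q4)) or ((q2 or q5) and ((q1 iff q2) and q4))) or q2): α-rule — add F not (((q5 and not not q5) or (not q1 or q4)) or ((q2 or q5) and ((q1 iff q2) and q4))), F q2.
F not (((q5 and not not q5) or (not q1 or q4)) or ((q2 or q5) and ((q1 iff q2) and q4))): β-rule — branch into T ((q5 and not not q5) or (not q1 or q4))  //  T ((q2 or q5) and ((q1 iff q2) and q4)).
  branch 1 (add T ((q5 and not not q5) or (not q1 or q4))):
    T ((q5 and not not q5) or (not q1 or q4)): β-rule — branch into T (q5 and not not q5)  //  T (not q1 or q4).
      branch 1.1 (add T (q5 and not not q5)):
        T (q5 and not not q5): α-rule — add T q5, T not not q5.
        T not not q5: drop double negation, giving T q5.
        ○ open, literals {q2=0, q5=1}.
      branch 1.2 (add T (not q1 or q4)):
        T (not q1 or q4): β-rule — branch into T not q1  //  T q4.
          branch 1.2.1 (add T not q1):
            ○ open, literals {q1=0, q2=0}.
          branch 1.2.2 (add T q4):
            ○ open, literals {q2=0, q4=1}.
  branch 2 (add T ((q2 or q5) and ((q1 iff q2) and q4))):
    T ((q2 or q5) and ((q1 iff q2) and q4)): α-rule — add T (q2 or q5), T ((q1 iff q2) and q4).
    T ((q1 iff q2) and q4): α-rule — add T (q1 iff q2), T q4.
    T (q2 or q5): β-rule — branch into T q2  //  T q5.
      branch 2.1 (add T q2):
        × closes — contains both q2 and not q2.
      branch 2.2 (add T q5):
        T (q1 iff q2): β-rule — branch into T q1, T q2  //  F q1, F q2.
          branch 2.2.1 (add T q1, T q2):
            × closes — contains both q2 and not q2.
          branch 2.2.2 (add F q1, F q2):
            ○ open, literals {q1=0, q2=0, q4=1, q5=1}.
2 branches closed, 4 open.
Each open branch fixes some atoms; the unmentioned ones are free. Counting distinct full assignments: branch {q2=0, q5=1} (q1, q3, q4) contributes 8 new; branch {q1=0, q2=0} (q3, q4, q5) contributes 4 new; branch {q2=0, q4=1} (q1, q3, q5) contributes 2 new; branch {q1=0, q2=0, q4=1, q5=1} (q3) contributes 0 new. Total: 14.

14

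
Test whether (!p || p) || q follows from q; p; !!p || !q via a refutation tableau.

Yes

Initial set: {q; p; (!!p || !q); !((!p || p) || q)}.
!((!p || p) || q): α-rule — add !(!p || p), !q.
× closes — contains both q and !q.
All 1 branch closes.
Every branch closed, so the premises entail the conclusion.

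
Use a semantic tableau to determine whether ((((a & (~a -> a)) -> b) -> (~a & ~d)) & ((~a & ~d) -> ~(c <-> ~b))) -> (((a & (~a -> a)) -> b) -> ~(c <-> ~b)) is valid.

Valid

Assume the negation and expand:
Initial set: {~(((((a & (~a -> a)) -> b) -> (~a & ~d)) & ((~a & ~d) -> ~(c <-> ~b))) -> (((a & (~a -> a)) -> b) -> ~(c <-> ~b)))}.
~(((((a & (~a -> a)) -> b) -> (~a & ~d)) & ((~a & ~d) -> ~(c <-> ~b))) -> (((a & (~a -> a)) -> b) -> ~(c <-> ~b))): α-rule — add ((((a & (~a -> a)) -> b) -> (~a & ~d)) & ((~a & ~d) -> ~(c <-> ~b))), ~(((a & (~a -> a)) -> b) -> ~(c <-> ~b)).
((((a & (~a -> a)) -> b) -> (~a & ~d)) & ((~a & ~d) -> ~(c <-> ~b))): α-rule — add (((a & (~a -> a)) -> b) -> (~a & ~d)), ((~a & ~d) -> ~(c <-> ~b)).
~(((a & (~a -> a)) -> b) -> ~(c <-> ~b)): α-rule — add ((a & (~a -> a)) -> b), ~~(c <-> ~b).
(((a & (~a -> a)) -> b) -> (~a & ~d)): β-rule — branch into ~((a & (~a -> a)) -> b)  //  (~a & ~d).
  branch 1 (add ~((a & (~a -> a)) -> b)):
    ~((a & (~a -> a)) -> b): α-rule — add (a & (~a -> a)), ~b.
    (a & (~a -> a)): α-rule — add a, (~a -> a).
    ((~a & ~d) -> ~(c <-> ~b)): β-rule — branch into ~(~a & ~d)  //  ~(c <-> ~b).
      branch 1.1 (add ~(~a & ~d)):
        ((a & (~a -> a)) -> b): β-rule — branch into ~(a & (~a -> a))  //  b.
          branch 1.1.1 (add ~(a & (~a -> a))):
            ~~(c <-> ~b): β-rule — branch into c, ~b  //  ~c, ~~b.
              branch 1.1.1.1 (add c, ~b):
                (~a -> a): β-rule — branch into ~~a  //  a.
                  branch 1.1.1.1.1 (add ~~a):
                    ~(~a & ~d): β-rule — branch into ~~a  //  ~~d.
                      branch 1.1.1.1.1.1 (add ~~a):
                        ~(a & (~a -> a)): β-rule — branch into ~a  //  ~(~a -> a).
                          branch 1.1.1.1.1.1.1 (add ~a):
                            × closes — contains both a and ~a.
                          branch 1.1.1.1.1.1.2 (add ~(~a -> a)):
                            ~(~a -> a): α-rule — add ~a, ~a.
                            × closes — contains both a and ~a.
                      branch 1.1.1.1.1.2 (add ~~d):
                        ~(a & (~a -> a)): β-rule — branch into ~a  //  ~(~a -> a).
                          branch 1.1.1.1.1.2.1 (add ~a):
                            × closes — contains both a and ~a.
                          branch 1.1.1.1.1.2.2 (add ~(~a -> a)):
                            ~(~a -> a): α-rule — add ~a, ~a.
                            × closes — contains both a and ~a.
                  branch 1.1.1.1.2 (add a):
                    ~(~a & ~d): β-rule — branch into ~~a  //  ~~d.
                      branch 1.1.1.1.2.1 (add ~~a):
                        ~(a & (~a -> a)): β-rule — branch into ~a  //  ~(~a -> a).
                          branch 1.1.1.1.2.1.1 (add ~a):
                            × closes — contains both a and ~a.
                          branch 1.1.1.1.2.1.2 (add ~(~a -> a)):
                            ~(~a -> a): α-rule — add ~a, ~a.
                            × closes — contains both a and ~a.
                      branch 1.1.1.1.2.2 (add ~~d):
                        ~(a & (~a -> a)): β-rule — branch into ~a  //  ~(~a -> a).
                          branch 1.1.1.1.2.2.1 (add ~a):
                            × closes — contains both a and ~a.
                          branch 1.1.1.1.2.2.2 (add ~(~a -> a)):
                            ~(~a -> a): α-rule — add ~a, ~a.
                            × closes — contains both a and ~a.
              branch 1.1.1.2 (add ~c, ~~b):
                × closes — contains both b and ~b.
          branch 1.1.2 (add b):
            × closes — contains both b and ~b.
      branch 1.2 (add ~(c <-> ~b)):
        ((a & (~a -> a)) -> b): β-rule — branch into ~(a & (~a -> a))  //  b.
          branch 1.2.1 (add ~(a & (~a -> a))):
            ~~(c <-> ~b): β-rule — branch into c, ~b  //  ~c, ~~b.
              branch 1.2.1.1 (add c, ~b):
                (~a -> a): β-rule — branch into ~~a  //  a.
                  branch 1.2.1.1.1 (add ~~a):
                    ~(c <-> ~b): β-rule — branch into c, ~~b  //  ~c, ~b.
                      branch 1.2.1.1.1.1 (add c, ~~b):
                        × closes — contains both b and ~b.
                      branch 1.2.1.1.1.2 (add ~c, ~b):
                        × closes — contains both c and ~c.
                  branch 1.2.1.1.2 (add a):
                    ~(c <-> ~b): β-rule — branch into c, ~~b  //  ~c, ~b.
                      branch 1.2.1.1.2.1 (add c, ~~b):
                        × closes — contains both b and ~b.
                      branch 1.2.1.1.2.2 (add ~c, ~b):
                        × closes — contains both c and ~c.
              branch 1.2.1.2 (add ~c, ~~b):
                × closes — contains both b and ~b.
          branch 1.2.2 (add b):
            × closes — contains both b and ~b.
  branch 2 (add (~a & ~d)):
    (~a & ~d): α-rule — add ~a, ~d.
    ((~a & ~d) -> ~(c <-> ~b)): β-rule — branch into ~(~a & ~d)  //  ~(c <-> ~b).
      branch 2.1 (add ~(~a & ~d)):
        ((a & (~a -> a)) -> b): β-rule — branch into ~(a & (~a -> a))  //  b.
          branch 2.1.1 (add ~(a & (~a -> a))):
            ~~(c <-> ~b): β-rule — branch into c, ~b  //  ~c, ~~b.
              branch 2.1.1.1 (add c, ~b):
                ~(~a & ~d): β-rule — branch into ~~a  //  ~~d.
                  branch 2.1.1.1.1 (add ~~a):
                    × closes — contains both a and ~a.
                  branch 2.1.1.1.2 (add ~~d):
                    × closes — contains both d and ~d.
              branch 2.1.1.2 (add ~c, ~~b):
                ~(~a & ~d): β-rule — branch into ~~a  //  ~~d.
                  branch 2.1.1.2.1 (add ~~a):
                    × closes — contains both a and ~a.
                  branch 2.1.1.2.2 (add ~~d):
                    × closes — contains both d and ~d.
          branch 2.1.2 (add b):
            ~~(c <-> ~b): β-rule — branch into c, ~b  //  ~c, ~~b.
              branch 2.1.2.1 (add c, ~b):
                × closes — contains both b and ~b.
              branch 2.1.2.2 (add ~c, ~~b):
                ~(~a & ~d): β-rule — branch into ~~a  //  ~~d.
                  branch 2.1.2.2.1 (add ~~a):
                    × closes — contains both a and ~a.
                  branch 2.1.2.2.2 (add ~~d):
                    × closes — contains both d and ~d.
      branch 2.2 (add ~(c <-> ~b)):
        ((a & (~a -> a)) -> b): β-rule — branch into ~(a & (~a -> a))  //  b.
          branch 2.2.1 (add ~(a & (~a -> a))):
            ~~(c <-> ~b): β-rule — branch into c, ~b  //  ~c, ~~b.
              branch 2.2.1.1 (add c, ~b):
                ~(c <-> ~b): β-rule — branch into c, ~~b  //  ~c, ~b.
                  branch 2.2.1.1.1 (add c, ~~b):
                    × closes — contains both b and ~b.
                  branch 2.2.1.1.2 (add ~c, ~b):
                    × closes — contains both c and ~c.
              branch 2.2.1.2 (add ~c, ~~b):
                ~(c <-> ~b): β-rule — branch into c, ~~b  //  ~c, ~b.
                  branch 2.2.1.2.1 (add c, ~~b):
                    × closes — contains both c and ~c.
                  branch 2.2.1.2.2 (add ~c, ~b):
                    × closes — contains both b and ~b.
          branch 2.2.2 (add b):
            ~~(c <-> ~b): β-rule — branch into c, ~b  //  ~c, ~~b.
              branch 2.2.2.1 (add c, ~b):
                × closes — contains both b and ~b.
              branch 2.2.2.2 (add ~c, ~~b):
                ~(c <-> ~b): β-rule — branch into c, ~~b  //  ~c, ~b.
                  branch 2.2.2.2.1 (add c, ~~b):
                    × closes — contains both c and ~c.
                  branch 2.2.2.2.2 (add ~c, ~b):
                    × closes — contains both b and ~b.
All 30 branches close.
Every branch closed, so the negation is unsatisfiable and the formula is valid.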